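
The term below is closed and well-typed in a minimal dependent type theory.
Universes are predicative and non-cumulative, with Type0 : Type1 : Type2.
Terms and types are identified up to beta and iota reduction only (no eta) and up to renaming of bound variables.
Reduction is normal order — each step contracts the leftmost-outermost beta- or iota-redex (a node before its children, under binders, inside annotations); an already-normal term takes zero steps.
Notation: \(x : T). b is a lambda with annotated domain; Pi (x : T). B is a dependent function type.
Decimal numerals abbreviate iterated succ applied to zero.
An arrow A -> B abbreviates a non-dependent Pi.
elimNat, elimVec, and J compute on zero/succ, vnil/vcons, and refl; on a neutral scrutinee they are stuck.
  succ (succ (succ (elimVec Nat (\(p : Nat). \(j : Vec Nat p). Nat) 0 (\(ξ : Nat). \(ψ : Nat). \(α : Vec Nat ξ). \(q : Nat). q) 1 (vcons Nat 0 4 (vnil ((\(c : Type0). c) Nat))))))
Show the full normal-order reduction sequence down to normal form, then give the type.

reduction (normal order):
  succ (succ (succ (elimVec Nat (\(p : Nat). \(j : Vec Nat p). Nat) 0 (\(ξ : Nat). \(ψ : Nat). \(α : Vec Nat ξ). \(q : Nat). q) 1 (vcons Nat 0 4 (vnil ((\(c : Type0). c) Nat))))))
  ~> succ (succ (succ ((\(p : Nat). \(j : Nat). \(ξ : Vec Nat p). \(ψ : Nat). ψ) 0 4 (vnil ((\(α : Type0). α) Nat)) (elimVec Nat (\(q : Nat). \(c : Vec Nat q). Nat) 0 (\(η : Nat). \(β : Nat). \(w : Vec Nat η). \(i : Nat). i) 0 (vnil ((\(o : Type0). o) Nat))))))
  ~> succ (succ (succ ((\(p : Nat). \(j : Vec Nat 0). \(ξ : Nat). ξ) 4 (vnil ((\(ψ : Type0). ψ) Nat)) (elimVec Nat (\(α : Nat). \(q : Vec Nat α). Nat) 0 (\(c : Nat). \(η : Nat). \(β : Vec Nat c). \(w : Nat). w) 0 (vnil ((\(i : Type0). i) Nat))))))
  ~> succ (succ (succ ((\(p : Vec Nat 0). \(j : Nat). j) (vnil ((\(ξ : Type0). ξ) Nat)) (elimVec Nat (\(ψ : Nat). \(α : Vec Nat ψ). Nat) 0 (\(q : Nat). \(c : Nat). \(η : Vec Nat q). \(β : Nat). β) 0 (vnil ((\(w : Type0). w) Nat))))))
  ~> succ (succ (succ ((\(p : Nat). p) (elimVec Nat (\(j : Nat). \(ξ : Vec Nat j). Nat) 0 (\(ψ : Nat). \(α : Nat). \(q : Vec Nat ψ). \(c : Nat). c) 0 (vnil ((\(η : Type0). η) Nat))))))
  ~> succ (succ (succ (elimVec Nat (\(p : Nat). \(j : Vec Nat p). Nat) 0 (\(ξ : Nat). \(ψ : Nat). \(α : Vec Nat ξ). \(q : Nat). q) 0 (vnil ((\(c : Type0). c) Nat)))))
  ~> 3
inferred type:
  Nat


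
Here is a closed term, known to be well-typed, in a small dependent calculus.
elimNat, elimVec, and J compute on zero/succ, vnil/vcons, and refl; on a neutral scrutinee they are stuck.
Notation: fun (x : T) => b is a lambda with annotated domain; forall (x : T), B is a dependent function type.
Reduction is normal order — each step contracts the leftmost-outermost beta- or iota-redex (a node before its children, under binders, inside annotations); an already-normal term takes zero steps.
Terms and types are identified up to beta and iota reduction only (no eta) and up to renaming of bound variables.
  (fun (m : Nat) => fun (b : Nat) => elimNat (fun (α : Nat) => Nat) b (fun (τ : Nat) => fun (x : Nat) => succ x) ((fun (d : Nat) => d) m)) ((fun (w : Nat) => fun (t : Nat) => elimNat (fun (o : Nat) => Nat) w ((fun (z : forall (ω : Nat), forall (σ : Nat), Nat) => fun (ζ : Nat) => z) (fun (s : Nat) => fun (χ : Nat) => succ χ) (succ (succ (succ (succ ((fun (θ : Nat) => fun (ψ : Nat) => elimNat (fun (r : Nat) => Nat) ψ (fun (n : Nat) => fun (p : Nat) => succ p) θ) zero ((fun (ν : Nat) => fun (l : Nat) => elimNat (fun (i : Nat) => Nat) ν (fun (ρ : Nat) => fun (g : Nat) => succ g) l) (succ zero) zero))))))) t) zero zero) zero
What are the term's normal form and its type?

resulting normal form:
  zero
inferred type:
  Nat
observation: reduction starts at a beta-redex, and 7 normal-order steps reach the normal form.


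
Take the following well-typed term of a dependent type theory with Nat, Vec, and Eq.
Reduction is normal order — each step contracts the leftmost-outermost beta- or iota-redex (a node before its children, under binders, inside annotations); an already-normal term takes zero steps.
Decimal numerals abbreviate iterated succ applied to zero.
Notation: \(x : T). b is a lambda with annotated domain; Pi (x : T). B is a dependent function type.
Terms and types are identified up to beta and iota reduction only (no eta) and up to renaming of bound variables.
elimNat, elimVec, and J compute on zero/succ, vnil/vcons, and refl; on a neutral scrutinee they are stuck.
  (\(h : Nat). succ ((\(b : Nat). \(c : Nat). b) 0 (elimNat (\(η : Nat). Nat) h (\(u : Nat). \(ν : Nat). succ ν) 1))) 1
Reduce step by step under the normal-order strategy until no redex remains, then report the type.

normal-order reduction:
  (\(h : Nat). succ ((\(b : Nat). \(c : Nat). b) 0 (elimNat (\(η : Nat). Nat) h (\(u : Nat). \(ν : Nat). succ ν) 1))) 1
  ~> succ ((\(h : Nat). \(b : Nat). h) 0 (elimNat (\(c : Nat). Nat) 1 (\(η : Nat). \(u : Nat). succ u) 1))
  ~> succ ((\(h : Nat). 0) (elimNat (\(b : Nat). Nat) 1 (\(c : Nat). \(η : Nat). succ η) 1))
  ~> 1
type:
  Nat


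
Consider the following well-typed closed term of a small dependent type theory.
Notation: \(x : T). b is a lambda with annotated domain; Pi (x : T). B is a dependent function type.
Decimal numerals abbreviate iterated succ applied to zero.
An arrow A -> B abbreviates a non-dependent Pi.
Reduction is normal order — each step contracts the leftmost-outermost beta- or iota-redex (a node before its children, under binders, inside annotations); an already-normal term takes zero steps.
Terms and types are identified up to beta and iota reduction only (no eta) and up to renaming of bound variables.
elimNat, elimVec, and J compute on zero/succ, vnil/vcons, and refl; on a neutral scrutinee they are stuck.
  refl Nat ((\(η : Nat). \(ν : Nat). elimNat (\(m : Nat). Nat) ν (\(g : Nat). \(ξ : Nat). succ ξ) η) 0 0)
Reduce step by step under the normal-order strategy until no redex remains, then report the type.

reduction (normal order):
  refl Nat ((\(η : Nat). \(ν : Nat). elimNat (\(m : Nat). Nat) ν (\(g : Nat). \(ξ : Nat). succ ξ) η) 0 0)
  ~> refl Nat ((\(η : Nat). elimNat (\(ν : Nat). Nat) η (\(m : Nat). \(g : Nat). succ g) 0) 0)
  ~> refl Nat (elimNat (\(η : Nat). Nat) 0 (\(ν : Nat). \(m : Nat). succ m) 0)
  ~> refl Nat 0
type:
  Eq Nat 0 0


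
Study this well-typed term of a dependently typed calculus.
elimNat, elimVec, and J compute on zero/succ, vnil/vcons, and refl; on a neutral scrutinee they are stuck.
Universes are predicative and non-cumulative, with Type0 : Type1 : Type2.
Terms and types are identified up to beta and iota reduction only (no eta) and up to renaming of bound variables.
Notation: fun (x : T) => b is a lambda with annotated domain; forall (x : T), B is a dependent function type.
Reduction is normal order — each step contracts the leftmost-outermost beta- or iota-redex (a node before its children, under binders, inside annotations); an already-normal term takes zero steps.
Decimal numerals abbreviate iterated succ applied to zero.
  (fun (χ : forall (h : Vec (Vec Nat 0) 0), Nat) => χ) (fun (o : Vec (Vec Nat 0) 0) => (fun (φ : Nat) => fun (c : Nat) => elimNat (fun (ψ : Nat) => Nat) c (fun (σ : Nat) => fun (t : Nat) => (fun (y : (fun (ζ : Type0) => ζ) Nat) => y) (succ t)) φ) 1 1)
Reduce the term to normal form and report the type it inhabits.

normal form:
  fun (χ : Vec (Vec Nat 0) 0) => 2
inferred type:
  forall (χ : Vec (Vec Nat 0) 0), Nat
observation: the term reaches its normal form after 8 normal-order steps.


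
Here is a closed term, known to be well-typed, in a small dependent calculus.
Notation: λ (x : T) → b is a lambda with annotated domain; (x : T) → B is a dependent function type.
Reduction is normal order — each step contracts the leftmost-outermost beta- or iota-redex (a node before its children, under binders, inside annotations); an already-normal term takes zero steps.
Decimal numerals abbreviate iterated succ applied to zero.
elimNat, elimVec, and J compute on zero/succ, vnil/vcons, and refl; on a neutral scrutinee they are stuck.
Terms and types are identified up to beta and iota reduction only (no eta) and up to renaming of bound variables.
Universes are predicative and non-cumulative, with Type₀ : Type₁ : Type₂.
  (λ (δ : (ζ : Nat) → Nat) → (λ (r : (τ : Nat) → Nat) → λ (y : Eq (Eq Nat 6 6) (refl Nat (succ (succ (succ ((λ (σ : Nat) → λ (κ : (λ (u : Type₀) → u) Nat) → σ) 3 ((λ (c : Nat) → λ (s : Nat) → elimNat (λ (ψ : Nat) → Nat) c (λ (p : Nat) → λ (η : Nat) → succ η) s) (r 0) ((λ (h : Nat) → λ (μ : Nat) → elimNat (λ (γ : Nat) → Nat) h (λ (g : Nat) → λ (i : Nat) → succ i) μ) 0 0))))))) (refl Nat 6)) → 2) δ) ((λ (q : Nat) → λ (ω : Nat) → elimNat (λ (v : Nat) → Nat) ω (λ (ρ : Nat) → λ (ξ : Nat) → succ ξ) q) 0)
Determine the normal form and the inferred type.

reduced normal form:
  λ (δ : Eq (Eq Nat 6 6) (refl Nat 6) (refl Nat 6)) → 2
type:
  (δ : Eq (Eq Nat 6 6) (refl Nat 6) (refl Nat 6)) → Nat
observation: 4 normal-order steps separate the term from its normal form.


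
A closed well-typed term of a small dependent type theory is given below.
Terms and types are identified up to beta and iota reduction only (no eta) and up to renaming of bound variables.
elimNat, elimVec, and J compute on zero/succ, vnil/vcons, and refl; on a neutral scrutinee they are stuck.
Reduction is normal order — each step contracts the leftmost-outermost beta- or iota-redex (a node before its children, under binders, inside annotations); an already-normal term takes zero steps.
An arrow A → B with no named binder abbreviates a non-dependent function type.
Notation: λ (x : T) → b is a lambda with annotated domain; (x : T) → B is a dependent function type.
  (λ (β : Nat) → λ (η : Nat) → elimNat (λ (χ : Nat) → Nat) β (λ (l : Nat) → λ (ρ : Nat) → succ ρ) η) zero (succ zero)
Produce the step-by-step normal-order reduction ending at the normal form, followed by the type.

normal-order reduction:
  (λ (β : Nat) → λ (η : Nat) → elimNat (λ (χ : Nat) → Nat) β (λ (l : Nat) → λ (ρ : Nat) → succ ρ) η) zero (succ zero)
  ~> (λ (β : Nat) → elimNat (λ (η : Nat) → Nat) zero (λ (χ : Nat) → λ (l : Nat) → succ l) β) (succ zero)
  ~> elimNat (λ (β : Nat) → Nat) zero (λ (η : Nat) → λ (χ : Nat) → succ χ) (succ zero)
  ~> (λ (β : Nat) → λ (η : Nat) → succ η) zero (elimNat (λ (χ : Nat) → Nat) zero (λ (l : Nat) → λ (ρ : Nat) → succ ρ) zero)
  ~> (λ (β : Nat) → succ β) (elimNat (λ (η : Nat) → Nat) zero (λ (χ : Nat) → λ (l : Nat) → succ l) zero)
  ~> succ (elimNat (λ (β : Nat) → Nat) zero (λ (η : Nat) → λ (χ : Nat) → succ χ) zero)
  ~> succ zero
type:
  Nat


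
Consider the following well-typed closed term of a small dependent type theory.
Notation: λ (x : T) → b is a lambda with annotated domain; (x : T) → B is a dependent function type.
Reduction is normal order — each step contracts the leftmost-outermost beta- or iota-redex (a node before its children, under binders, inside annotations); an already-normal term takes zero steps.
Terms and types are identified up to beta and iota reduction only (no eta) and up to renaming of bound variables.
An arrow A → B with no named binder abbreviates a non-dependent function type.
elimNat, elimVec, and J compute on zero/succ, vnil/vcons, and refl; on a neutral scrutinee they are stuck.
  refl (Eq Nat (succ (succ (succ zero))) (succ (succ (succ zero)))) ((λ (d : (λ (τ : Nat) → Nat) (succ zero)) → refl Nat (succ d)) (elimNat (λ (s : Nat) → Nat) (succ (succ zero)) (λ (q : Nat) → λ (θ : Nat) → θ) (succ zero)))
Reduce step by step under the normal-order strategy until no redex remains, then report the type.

normal-order reduction:
  refl (Eq Nat (succ (succ (succ zero))) (succ (succ (succ zero)))) ((λ (d : (λ (τ : Nat) → Nat) (succ zero)) → refl Nat (succ d)) (elimNat (λ (s : Nat) → Nat) (succ (succ zero)) (λ (q : Nat) → λ (θ : Nat) → θ) (succ zero)))
  ~> refl (Eq Nat (succ (succ (succ zero))) (succ (succ (succ zero)))) (refl Nat (succ (elimNat (λ (d : Nat) → Nat) (succ (succ zero)) (λ (τ : Nat) → λ (s : Nat) → s) (succ zero))))
  ~> refl (Eq Nat (succ (succ (succ zero))) (succ (succ (succ zero)))) (refl Nat (succ ((λ (d : Nat) → λ (τ : Nat) → τ) zero (elimNat (λ (s : Nat) → Nat) (succ (succ zero)) (λ (q : Nat) → λ (θ : Nat) → θ) zero))))
  ~> refl (Eq Nat (succ (succ (succ zero))) (succ (succ (succ zero)))) (refl Nat (succ ((λ (d : Nat) → d) (elimNat (λ (τ : Nat) → Nat) (succ (succ zero)) (λ (s : Nat) → λ (q : Nat) → q) zero))))
  ~> refl (Eq Nat (succ (succ (succ zero))) (succ (succ (succ zero)))) (refl Nat (succ (elimNat (λ (d : Nat) → Nat) (succ (succ zero)) (λ (τ : Nat) → λ (s : Nat) → s) zero)))
  ~> refl (Eq Nat (succ (succ (succ zero))) (succ (succ (succ zero)))) (refl Nat (succ (succ (succ zero))))
the term's type:
  Eq (Eq Nat (succ (succ (succ zero))) (succ (succ (succ zero)))) (refl Nat (succ (succ (succ zero)))) (refl Nat (succ (succ (succ zero))))


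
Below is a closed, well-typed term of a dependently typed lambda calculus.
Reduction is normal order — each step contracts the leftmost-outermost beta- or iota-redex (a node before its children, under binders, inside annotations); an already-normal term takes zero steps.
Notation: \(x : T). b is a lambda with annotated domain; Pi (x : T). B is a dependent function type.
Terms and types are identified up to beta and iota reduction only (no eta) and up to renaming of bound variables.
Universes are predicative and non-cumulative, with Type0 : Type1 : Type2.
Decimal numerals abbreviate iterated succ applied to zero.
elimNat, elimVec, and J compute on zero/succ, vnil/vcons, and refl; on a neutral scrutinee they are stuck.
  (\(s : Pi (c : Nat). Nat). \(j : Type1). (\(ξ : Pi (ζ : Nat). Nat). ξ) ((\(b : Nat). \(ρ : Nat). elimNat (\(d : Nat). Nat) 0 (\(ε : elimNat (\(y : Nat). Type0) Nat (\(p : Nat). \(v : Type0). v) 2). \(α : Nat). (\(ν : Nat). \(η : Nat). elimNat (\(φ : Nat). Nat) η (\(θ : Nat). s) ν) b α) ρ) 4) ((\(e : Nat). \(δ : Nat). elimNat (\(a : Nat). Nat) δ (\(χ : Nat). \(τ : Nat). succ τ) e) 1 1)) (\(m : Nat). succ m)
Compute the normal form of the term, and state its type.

normal form:
  \(s : Type1). 8
the term's type:
  Pi (s : Type1). Nat
observation: 39 normal-order steps normalize the term, beginning with a beta-redex.


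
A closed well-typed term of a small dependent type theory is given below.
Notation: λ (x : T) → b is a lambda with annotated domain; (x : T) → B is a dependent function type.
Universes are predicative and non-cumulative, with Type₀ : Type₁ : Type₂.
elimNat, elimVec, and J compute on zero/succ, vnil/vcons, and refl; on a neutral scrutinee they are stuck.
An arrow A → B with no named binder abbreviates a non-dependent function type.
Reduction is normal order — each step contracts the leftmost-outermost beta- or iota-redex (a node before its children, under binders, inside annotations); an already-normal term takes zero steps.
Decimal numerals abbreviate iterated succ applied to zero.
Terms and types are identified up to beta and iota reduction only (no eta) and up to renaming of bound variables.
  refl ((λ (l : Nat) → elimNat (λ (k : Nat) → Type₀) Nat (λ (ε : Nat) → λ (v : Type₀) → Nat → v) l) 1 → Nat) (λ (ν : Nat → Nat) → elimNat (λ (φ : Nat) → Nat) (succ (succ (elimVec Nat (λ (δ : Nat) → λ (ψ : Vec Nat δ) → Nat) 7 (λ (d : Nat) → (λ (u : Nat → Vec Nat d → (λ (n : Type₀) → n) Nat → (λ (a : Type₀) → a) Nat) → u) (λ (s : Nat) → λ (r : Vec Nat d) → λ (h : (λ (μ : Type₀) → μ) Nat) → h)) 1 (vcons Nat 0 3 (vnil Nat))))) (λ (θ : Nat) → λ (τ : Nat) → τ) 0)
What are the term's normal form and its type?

resulting normal form:
  refl ((Nat → Nat) → Nat) (λ (l : Nat → Nat) → 9)
type:
  Eq ((Nat → Nat) → Nat) (λ (l : Nat → Nat) → 9) (λ (k : Nat → Nat) → 9)
observation: the first redex contracted is a beta-redex; the normal form is reached in 13 normal-order steps.


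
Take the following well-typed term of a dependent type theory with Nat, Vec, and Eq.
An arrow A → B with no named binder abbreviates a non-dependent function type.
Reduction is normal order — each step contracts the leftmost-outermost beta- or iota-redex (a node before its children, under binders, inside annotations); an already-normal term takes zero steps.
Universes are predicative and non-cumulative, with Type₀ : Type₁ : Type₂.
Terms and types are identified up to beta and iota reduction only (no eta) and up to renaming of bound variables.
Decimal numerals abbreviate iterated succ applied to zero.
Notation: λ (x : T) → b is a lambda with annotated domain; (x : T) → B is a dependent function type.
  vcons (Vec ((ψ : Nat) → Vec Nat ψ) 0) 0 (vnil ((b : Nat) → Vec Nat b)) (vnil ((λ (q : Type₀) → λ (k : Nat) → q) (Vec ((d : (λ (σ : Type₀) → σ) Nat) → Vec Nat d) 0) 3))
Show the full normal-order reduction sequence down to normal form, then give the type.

reduction (normal order):
  vcons (Vec ((ψ : Nat) → Vec Nat ψ) 0) 0 (vnil ((b : Nat) → Vec Nat b)) (vnil ((λ (q : Type₀) → λ (k : Nat) → q) (Vec ((d : (λ (σ : Type₀) → σ) Nat) → Vec Nat d) 0) 3))
  ~> vcons (Vec ((ψ : Nat) → Vec Nat ψ) 0) 0 (vnil ((b : Nat) → Vec Nat b)) (vnil ((λ (q : Nat) → Vec ((k : (λ (d : Type₀) → d) Nat) → Vec Nat k) 0) 3))
  ~> vcons (Vec ((ψ : Nat) → Vec Nat ψ) 0) 0 (vnil ((b : Nat) → Vec Nat b)) (vnil (Vec ((q : (λ (k : Type₀) → k) Nat) → Vec Nat q) 0))
  ~> vcons (Vec ((ψ : Nat) → Vec Nat ψ) 0) 0 (vnil ((b : Nat) → Vec Nat b)) (vnil (Vec ((q : Nat) → Vec Nat q) 0))
the term's type:
  Vec (Vec ((ψ : Nat) → Vec Nat ψ) 0) 1


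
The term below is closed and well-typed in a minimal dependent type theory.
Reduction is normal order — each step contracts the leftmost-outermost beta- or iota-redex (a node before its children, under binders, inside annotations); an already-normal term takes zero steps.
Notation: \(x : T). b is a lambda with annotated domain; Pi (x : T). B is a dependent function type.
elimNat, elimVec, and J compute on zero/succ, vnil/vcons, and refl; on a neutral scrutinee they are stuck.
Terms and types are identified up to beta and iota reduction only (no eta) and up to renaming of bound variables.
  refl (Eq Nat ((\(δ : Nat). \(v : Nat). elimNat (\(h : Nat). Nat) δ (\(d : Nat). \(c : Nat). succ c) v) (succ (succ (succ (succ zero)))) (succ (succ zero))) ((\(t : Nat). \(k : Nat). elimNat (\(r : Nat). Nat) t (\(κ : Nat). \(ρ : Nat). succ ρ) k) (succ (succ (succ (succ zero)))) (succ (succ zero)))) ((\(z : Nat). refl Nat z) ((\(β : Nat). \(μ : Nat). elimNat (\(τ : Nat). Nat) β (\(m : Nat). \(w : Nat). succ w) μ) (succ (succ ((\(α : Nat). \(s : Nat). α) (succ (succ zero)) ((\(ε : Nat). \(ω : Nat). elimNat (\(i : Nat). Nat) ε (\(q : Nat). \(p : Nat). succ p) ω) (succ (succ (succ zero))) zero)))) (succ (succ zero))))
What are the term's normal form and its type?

normal form:
  refl (Eq Nat (succ (succ (succ (succ (succ (succ zero)))))) (succ (succ (succ (succ (succ (succ zero))))))) (refl Nat (succ (succ (succ (succ (succ (succ zero)))))))
type:
  Eq (Eq Nat (succ (succ (succ (succ (succ (succ zero)))))) (succ (succ (succ (succ (succ (succ zero))))))) (refl Nat (succ (succ (succ (succ (succ (succ zero))))))) (refl Nat (succ (succ (succ (succ (succ (succ zero)))))))


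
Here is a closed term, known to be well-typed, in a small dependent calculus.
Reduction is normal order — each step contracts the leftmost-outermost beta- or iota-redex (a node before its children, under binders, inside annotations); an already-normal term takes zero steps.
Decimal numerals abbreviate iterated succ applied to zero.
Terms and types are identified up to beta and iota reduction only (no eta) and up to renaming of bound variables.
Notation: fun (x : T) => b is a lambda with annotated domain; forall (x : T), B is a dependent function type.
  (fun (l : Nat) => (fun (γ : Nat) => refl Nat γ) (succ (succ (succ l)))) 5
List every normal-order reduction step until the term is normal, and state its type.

normal-order reduction:
  (fun (l : Nat) => (fun (γ : Nat) => refl Nat γ) (succ (succ (succ l)))) 5
  ~> (fun (l : Nat) => refl Nat l) 8
  ~> refl Nat 8
the term's type:
  Eq Nat 8 8


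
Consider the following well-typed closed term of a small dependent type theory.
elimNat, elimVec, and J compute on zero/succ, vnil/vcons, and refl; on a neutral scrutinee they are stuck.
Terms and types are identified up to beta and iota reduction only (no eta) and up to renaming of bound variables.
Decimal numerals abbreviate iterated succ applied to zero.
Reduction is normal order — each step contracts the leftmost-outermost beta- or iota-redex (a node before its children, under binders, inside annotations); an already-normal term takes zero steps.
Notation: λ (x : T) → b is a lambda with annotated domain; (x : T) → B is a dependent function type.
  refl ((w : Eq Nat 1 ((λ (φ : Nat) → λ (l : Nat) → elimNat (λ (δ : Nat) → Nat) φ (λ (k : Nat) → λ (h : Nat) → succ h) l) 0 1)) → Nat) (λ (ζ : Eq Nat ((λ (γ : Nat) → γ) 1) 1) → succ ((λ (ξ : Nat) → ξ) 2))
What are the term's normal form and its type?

reduced normal form:
  refl ((w : Eq Nat 1 1) → Nat) (λ (φ : Eq Nat 1 1) → 3)
inferred type:
  Eq ((w : Eq Nat 1 1) → Nat) (λ (φ : Eq Nat 1 1) → 3) (λ (l : Eq Nat 1 1) → 3)


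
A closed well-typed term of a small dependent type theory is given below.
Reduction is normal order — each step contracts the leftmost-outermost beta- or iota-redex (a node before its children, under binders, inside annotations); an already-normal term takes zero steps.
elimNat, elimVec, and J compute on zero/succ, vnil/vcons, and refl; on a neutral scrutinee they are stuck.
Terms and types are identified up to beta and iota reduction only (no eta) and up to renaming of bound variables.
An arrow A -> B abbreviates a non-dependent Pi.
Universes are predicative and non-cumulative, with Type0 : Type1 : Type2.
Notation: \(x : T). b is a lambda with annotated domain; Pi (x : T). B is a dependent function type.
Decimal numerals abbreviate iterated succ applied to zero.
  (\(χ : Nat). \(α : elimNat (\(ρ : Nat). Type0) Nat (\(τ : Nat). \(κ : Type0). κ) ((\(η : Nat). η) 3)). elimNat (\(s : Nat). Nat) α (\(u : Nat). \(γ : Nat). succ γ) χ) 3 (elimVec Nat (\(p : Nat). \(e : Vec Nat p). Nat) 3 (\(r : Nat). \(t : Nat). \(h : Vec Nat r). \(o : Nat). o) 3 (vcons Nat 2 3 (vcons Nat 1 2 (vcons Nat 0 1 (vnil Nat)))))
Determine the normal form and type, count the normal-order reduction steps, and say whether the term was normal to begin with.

normal form:
  6
inferred type:
  Nat
normal-order step count: 28
already normal: no
first redex: a beta-redex


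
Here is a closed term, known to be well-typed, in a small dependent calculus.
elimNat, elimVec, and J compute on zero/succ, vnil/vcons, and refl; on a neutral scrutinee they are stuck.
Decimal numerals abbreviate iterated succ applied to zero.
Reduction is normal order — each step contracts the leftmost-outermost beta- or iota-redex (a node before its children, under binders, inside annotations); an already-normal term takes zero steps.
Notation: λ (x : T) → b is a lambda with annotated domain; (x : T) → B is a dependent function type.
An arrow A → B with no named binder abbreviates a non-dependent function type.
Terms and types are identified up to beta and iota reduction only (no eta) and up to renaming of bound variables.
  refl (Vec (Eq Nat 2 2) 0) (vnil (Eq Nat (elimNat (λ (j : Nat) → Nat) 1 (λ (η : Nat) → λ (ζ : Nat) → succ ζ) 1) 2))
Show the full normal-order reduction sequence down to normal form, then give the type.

reduction (normal order):
  refl (Vec (Eq Nat 2 2) 0) (vnil (Eq Nat (elimNat (λ (j : Nat) → Nat) 1 (λ (η : Nat) → λ (ζ : Nat) → succ ζ) 1) 2))
  ~> refl (Vec (Eq Nat 2 2) 0) (vnil (Eq Nat ((λ (j : Nat) → λ (η : Nat) → succ η) 0 (elimNat (λ (ζ : Nat) → Nat) 1 (λ (n : Nat) → λ (θ : Nat) → succ θ) 0)) 2))
  ~> refl (Vec (Eq Nat 2 2) 0) (vnil (Eq Nat ((λ (j : Nat) → succ j) (elimNat (λ (η : Nat) → Nat) 1 (λ (ζ : Nat) → λ (n : Nat) → succ n) 0)) 2))
  ~> refl (Vec (Eq Nat 2 2) 0) (vnil (Eq Nat (succ (elimNat (λ (j : Nat) → Nat) 1 (λ (η : Nat) → λ (ζ : Nat) → succ ζ) 0)) 2))
  ~> refl (Vec (Eq Nat 2 2) 0) (vnil (Eq Nat 2 2))
inferred type:
  Eq (Vec (Eq Nat 2 2) 0) (vnil (Eq Nat 2 2)) (vnil (Eq Nat 2 2))


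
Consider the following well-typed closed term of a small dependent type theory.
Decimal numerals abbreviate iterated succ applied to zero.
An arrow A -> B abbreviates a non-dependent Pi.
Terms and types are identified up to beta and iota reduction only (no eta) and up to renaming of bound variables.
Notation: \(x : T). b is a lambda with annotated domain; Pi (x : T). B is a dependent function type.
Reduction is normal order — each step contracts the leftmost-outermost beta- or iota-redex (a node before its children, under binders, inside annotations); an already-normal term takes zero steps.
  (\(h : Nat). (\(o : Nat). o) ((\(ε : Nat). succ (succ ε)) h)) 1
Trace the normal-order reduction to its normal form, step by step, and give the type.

normal-order reduction sequence:
  (\(h : Nat). (\(o : Nat). o) ((\(ε : Nat). succ (succ ε)) h)) 1
  ~> (\(h : Nat). h) ((\(o : Nat). succ (succ o)) 1)
  ~> (\(h : Nat). succ (succ h)) 1
  ~> 3
inferred type:
  Nat


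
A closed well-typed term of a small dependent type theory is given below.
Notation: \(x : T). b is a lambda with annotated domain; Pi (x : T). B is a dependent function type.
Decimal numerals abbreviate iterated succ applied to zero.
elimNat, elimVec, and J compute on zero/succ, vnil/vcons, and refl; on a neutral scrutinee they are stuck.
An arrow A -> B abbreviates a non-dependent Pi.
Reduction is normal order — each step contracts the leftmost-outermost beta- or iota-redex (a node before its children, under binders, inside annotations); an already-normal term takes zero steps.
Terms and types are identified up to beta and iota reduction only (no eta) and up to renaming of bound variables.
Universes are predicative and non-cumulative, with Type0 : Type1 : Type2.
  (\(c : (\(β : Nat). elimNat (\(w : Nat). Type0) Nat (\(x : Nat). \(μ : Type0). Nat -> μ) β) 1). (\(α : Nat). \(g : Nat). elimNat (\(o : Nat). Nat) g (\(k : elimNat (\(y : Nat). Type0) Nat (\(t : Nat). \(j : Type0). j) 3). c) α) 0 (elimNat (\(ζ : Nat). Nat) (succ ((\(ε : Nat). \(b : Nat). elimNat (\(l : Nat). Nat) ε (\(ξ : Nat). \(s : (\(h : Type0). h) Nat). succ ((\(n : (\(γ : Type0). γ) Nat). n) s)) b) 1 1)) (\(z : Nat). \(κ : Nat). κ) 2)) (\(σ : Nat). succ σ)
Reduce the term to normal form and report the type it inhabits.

normal form:
  3
inferred type:
  Nat


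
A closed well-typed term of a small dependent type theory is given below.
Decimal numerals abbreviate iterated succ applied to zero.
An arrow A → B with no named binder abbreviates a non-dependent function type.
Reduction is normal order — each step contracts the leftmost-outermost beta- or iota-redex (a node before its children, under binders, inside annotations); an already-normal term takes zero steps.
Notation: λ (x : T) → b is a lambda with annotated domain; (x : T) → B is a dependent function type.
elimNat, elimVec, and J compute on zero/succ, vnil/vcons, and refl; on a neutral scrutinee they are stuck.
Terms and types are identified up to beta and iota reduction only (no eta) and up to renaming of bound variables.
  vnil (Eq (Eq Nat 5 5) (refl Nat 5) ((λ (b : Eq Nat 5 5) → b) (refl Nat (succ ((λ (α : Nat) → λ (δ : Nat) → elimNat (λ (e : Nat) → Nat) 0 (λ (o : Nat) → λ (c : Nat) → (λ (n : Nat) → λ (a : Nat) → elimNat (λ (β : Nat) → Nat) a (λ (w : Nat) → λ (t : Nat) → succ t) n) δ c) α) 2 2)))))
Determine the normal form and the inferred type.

normal form:
  vnil (Eq (Eq Nat 5 5) (refl Nat 5) (refl Nat 5))
inferred type:
  Vec (Eq (Eq Nat 5 5) (refl Nat 5) (refl Nat 5)) 0


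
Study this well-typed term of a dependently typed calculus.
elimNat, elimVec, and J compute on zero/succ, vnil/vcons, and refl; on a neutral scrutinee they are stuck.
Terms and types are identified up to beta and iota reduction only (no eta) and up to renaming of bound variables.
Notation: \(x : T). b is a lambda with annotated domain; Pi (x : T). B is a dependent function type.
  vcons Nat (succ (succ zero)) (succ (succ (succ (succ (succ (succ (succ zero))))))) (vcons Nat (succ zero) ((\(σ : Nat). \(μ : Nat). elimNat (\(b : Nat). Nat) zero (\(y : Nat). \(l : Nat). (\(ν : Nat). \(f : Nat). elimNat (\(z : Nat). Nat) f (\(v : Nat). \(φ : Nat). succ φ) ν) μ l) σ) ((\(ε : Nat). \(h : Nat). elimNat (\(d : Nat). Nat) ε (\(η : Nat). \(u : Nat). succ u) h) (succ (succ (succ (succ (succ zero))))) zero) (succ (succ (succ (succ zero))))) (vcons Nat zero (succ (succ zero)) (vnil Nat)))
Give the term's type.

the term's type:
  Vec Nat (succ (succ (succ zero)))


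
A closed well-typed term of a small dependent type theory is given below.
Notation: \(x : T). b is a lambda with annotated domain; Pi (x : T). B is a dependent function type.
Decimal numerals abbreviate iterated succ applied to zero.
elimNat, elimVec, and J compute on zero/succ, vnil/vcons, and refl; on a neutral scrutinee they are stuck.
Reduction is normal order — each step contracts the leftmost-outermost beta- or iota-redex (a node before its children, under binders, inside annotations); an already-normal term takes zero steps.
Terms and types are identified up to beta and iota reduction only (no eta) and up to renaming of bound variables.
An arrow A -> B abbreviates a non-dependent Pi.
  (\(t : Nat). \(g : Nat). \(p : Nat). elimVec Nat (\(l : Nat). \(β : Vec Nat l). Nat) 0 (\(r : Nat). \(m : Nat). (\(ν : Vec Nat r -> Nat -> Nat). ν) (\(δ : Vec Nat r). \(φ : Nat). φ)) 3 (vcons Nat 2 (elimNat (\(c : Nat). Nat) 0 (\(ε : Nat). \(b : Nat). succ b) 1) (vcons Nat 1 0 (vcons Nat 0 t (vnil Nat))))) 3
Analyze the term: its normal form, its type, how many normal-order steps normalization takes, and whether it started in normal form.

resulting normal form:
  \(t : Nat). \(g : Nat). 0
the term's type:
  Nat -> Nat -> Nat
reduction steps (normal order): 20
started in normal form: no
first contracted redex: a beta-redex


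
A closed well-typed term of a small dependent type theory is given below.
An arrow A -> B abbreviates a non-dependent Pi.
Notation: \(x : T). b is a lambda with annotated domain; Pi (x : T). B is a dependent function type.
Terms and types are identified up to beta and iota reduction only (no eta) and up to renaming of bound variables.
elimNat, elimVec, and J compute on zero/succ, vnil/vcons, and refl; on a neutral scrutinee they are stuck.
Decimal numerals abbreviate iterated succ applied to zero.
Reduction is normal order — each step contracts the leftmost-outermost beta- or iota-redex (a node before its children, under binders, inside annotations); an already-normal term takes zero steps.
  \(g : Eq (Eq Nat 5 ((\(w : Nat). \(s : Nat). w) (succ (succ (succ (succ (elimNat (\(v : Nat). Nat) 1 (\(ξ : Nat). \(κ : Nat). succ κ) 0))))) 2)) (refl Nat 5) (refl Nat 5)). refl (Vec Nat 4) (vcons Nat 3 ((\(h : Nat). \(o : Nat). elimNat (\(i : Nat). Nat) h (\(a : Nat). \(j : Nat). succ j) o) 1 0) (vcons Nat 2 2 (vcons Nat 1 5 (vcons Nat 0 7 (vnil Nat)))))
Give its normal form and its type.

resulting normal form:
  \(g : Eq (Eq Nat 5 5) (refl Nat 5) (refl Nat 5)). refl (Vec Nat 4) (vcons Nat 3 1 (vcons Nat 2 2 (vcons Nat 1 5 (vcons Nat 0 7 (vnil Nat)))))
inferred type:
  Eq (Eq Nat 5 5) (refl Nat 5) (refl Nat 5) -> Eq (Vec Nat 4) (vcons Nat 3 1 (vcons Nat 2 2 (vcons Nat 1 5 (vcons Nat 0 7 (vnil Nat))))) (vcons Nat 3 1 (vcons Nat 2 2 (vcons Nat 1 5 (vcons Nat 0 7 (vnil Nat)))))


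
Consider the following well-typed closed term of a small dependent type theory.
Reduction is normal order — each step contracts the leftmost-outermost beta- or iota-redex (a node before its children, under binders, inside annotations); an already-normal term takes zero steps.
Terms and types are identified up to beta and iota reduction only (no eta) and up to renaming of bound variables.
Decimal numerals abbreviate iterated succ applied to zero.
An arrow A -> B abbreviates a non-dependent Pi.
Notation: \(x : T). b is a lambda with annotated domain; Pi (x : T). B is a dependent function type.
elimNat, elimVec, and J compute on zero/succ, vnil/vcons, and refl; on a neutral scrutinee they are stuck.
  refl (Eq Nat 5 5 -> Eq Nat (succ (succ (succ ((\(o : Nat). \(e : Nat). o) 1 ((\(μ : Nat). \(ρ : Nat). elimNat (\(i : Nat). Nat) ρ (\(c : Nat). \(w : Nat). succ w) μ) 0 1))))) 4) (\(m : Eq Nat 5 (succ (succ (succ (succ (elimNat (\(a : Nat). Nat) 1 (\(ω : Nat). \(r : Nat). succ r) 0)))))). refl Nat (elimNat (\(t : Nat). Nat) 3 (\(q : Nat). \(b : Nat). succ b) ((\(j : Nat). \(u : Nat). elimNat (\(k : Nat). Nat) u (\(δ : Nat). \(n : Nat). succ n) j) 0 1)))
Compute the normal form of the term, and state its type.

reduced normal form:
  refl (Eq Nat 5 5 -> Eq Nat 4 4) (\(o : Eq Nat 5 5). refl Nat 4)
type:
  Eq (Eq Nat 5 5 -> Eq Nat 4 4) (\(o : Eq Nat 5 5). refl Nat 4) (\(e : Eq Nat 5 5). refl Nat 4)
observation: 10 normal-order steps normalize the term, beginning with a beta-redex.


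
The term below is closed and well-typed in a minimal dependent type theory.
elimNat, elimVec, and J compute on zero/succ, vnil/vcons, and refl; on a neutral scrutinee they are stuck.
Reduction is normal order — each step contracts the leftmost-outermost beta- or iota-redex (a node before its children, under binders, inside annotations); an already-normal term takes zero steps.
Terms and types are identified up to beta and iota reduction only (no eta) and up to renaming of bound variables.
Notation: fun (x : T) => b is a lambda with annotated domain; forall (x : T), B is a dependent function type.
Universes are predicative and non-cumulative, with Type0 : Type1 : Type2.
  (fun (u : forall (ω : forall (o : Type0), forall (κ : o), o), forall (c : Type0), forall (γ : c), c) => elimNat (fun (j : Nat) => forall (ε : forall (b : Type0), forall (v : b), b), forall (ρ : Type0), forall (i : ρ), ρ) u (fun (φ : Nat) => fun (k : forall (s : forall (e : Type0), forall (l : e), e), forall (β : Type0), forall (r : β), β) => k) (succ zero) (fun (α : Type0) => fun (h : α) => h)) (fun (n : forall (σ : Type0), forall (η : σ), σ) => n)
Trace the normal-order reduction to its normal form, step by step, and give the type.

normal-order reduction:
  (fun (u : forall (ω : forall (o : Type0), forall (κ : o), o), forall (c : Type0), forall (γ : c), c) => elimNat (fun (j : Nat) => forall (ε : forall (b : Type0), forall (v : b), b), forall (ρ : Type0), forall (i : ρ), ρ) u (fun (φ : Nat) => fun (k : forall (s : forall (e : Type0), forall (l : e), e), forall (β : Type0), forall (r : β), β) => k) (succ zero) (fun (α : Type0) => fun (h : α) => h)) (fun (n : forall (σ : Type0), forall (η : σ), σ) => n)
  ~> elimNat (fun (u : Nat) => forall (ω : forall (o : Type0), forall (κ : o), o), forall (c : Type0), forall (γ : c), c) (fun (j : forall (ε : Type0), forall (b : ε), ε) => j) (fun (v : Nat) => fun (ρ : forall (i : forall (φ : Type0), forall (k : φ), φ), forall (s : Type0), forall (e : s), s) => ρ) (succ zero) (fun (l : Type0) => fun (β : l) => β)
  ~> (fun (u : Nat) => fun (ω : forall (o : forall (κ : Type0), forall (c : κ), κ), forall (γ : Type0), forall (j : γ), γ) => ω) zero (elimNat (fun (ε : Nat) => forall (b : forall (v : Type0), forall (ρ : v), v), forall (i : Type0), forall (φ : i), i) (fun (k : forall (s : Type0), forall (e : s), s) => k) (fun (l : Nat) => fun (β : forall (r : forall (α : Type0), forall (h : α), α), forall (n : Type0), forall (σ : n), n) => β) zero) (fun (η : Type0) => fun (t : η) => t)
  ~> (fun (u : forall (ω : forall (o : Type0), forall (κ : o), o), forall (c : Type0), forall (γ : c), c) => u) (elimNat (fun (j : Nat) => forall (ε : forall (b : Type0), forall (v : b), b), forall (ρ : Type0), forall (i : ρ), ρ) (fun (φ : forall (k : Type0), forall (s : k), k) => φ) (fun (e : Nat) => fun (l : forall (β : forall (r : Type0), forall (α : r), r), forall (h : Type0), forall (n : h), h) => l) zero) (fun (σ : Type0) => fun (η : σ) => η)
  ~> elimNat (fun (u : Nat) => forall (ω : forall (o : Type0), forall (κ : o), o), forall (c : Type0), forall (γ : c), c) (fun (j : forall (ε : Type0), forall (b : ε), ε) => j) (fun (v : Nat) => fun (ρ : forall (i : forall (φ : Type0), forall (k : φ), φ), forall (s : Type0), forall (e : s), s) => ρ) zero (fun (l : Type0) => fun (β : l) => β)
  ~> (fun (u : forall (ω : Type0), forall (o : ω), ω) => u) (fun (κ : Type0) => fun (c : κ) => c)
  ~> fun (u : Type0) => fun (ω : u) => ω
type:
  forall (u : Type0), forall (ω : u), u


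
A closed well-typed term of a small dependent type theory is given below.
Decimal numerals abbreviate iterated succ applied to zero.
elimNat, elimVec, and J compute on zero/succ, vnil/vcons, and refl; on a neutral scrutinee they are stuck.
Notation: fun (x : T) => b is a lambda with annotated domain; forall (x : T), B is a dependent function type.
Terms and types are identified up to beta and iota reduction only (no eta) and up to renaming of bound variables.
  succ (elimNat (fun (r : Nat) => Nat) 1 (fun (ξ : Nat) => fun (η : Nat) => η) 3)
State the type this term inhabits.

the term's type:
  Nat


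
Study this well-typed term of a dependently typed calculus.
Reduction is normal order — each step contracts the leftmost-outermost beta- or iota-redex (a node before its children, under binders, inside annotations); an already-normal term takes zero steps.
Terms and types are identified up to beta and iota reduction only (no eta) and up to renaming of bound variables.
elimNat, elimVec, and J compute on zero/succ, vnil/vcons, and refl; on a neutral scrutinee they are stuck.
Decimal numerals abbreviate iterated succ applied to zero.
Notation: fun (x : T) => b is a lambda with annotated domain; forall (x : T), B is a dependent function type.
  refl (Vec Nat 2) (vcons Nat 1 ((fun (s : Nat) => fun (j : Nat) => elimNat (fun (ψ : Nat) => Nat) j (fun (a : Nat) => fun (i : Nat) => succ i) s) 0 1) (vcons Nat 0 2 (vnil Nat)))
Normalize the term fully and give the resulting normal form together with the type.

normal form:
  refl (Vec Nat 2) (vcons Nat 1 1 (vcons Nat 0 2 (vnil Nat)))
type:
  Eq (Vec Nat 2) (vcons Nat 1 1 (vcons Nat 0 2 (vnil Nat))) (vcons Nat 1 1 (vcons Nat 0 2 (vnil Nat)))


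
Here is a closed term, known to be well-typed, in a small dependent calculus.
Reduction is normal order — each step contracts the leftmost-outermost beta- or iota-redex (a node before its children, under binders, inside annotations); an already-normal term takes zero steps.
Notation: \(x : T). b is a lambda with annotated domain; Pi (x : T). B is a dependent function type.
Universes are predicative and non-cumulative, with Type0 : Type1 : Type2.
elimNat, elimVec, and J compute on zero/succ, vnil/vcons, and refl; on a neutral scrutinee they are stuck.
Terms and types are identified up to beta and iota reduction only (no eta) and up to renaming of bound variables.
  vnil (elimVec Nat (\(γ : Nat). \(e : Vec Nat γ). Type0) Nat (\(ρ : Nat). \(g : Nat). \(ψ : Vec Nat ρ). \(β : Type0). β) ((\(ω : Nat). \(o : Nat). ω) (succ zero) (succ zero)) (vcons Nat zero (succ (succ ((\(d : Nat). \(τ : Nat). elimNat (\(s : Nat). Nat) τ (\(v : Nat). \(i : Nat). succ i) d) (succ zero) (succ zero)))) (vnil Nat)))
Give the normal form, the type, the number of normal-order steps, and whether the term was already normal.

reduced normal form:
  vnil Nat
the term's type:
  Vec Nat zero
steps to reach normal form (normal order): 6
already normal: no
first contracted redex: an elimVec iota-redex


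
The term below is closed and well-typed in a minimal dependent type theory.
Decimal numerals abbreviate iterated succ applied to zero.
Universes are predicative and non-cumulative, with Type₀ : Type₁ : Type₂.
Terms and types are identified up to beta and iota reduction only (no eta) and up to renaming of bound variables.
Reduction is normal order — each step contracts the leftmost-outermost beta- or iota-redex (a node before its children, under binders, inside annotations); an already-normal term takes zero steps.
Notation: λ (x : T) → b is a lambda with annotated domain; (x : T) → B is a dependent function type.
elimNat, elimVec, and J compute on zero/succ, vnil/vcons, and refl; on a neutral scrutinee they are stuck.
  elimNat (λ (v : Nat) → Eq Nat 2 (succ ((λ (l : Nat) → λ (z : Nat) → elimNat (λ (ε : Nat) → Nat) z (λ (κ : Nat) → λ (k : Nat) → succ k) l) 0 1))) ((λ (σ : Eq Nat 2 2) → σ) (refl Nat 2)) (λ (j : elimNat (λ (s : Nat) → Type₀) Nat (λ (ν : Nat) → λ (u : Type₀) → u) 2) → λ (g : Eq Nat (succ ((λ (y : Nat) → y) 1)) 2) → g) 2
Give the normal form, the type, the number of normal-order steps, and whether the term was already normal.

reduced normal form:
  refl Nat 2
inferred type:
  Eq Nat 2 2
reduction steps (normal order): 8
term was already normal: no
first redex: an elimNat iota-redex
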